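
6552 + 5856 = 12408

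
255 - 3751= -3496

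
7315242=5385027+1930215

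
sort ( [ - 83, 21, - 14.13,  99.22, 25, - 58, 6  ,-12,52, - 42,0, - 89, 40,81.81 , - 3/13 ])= [ - 89, - 83,-58, - 42,-14.13, - 12,-3/13, 0 , 6, 21, 25,40, 52,81.81,99.22] 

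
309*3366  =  1040094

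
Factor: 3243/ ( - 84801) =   -  47/1229 = - 47^1*1229^( - 1 ) 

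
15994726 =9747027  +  6247699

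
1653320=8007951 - 6354631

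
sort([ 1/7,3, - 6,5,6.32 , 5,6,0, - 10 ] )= [ - 10, - 6, 0, 1/7,3,5,5,6,6.32 ] 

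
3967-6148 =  - 2181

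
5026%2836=2190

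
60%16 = 12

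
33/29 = 33/29 = 1.14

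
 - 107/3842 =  - 1+ 3735/3842  =  - 0.03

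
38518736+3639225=42157961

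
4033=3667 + 366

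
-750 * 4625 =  - 3468750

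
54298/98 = 554 + 3/49 = 554.06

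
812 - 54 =758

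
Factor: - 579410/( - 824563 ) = 2^1*5^1*13^1*4457^1*824563^( - 1) 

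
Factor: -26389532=- 2^2*13^1 * 507491^1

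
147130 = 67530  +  79600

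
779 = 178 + 601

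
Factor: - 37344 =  - 2^5*3^1*389^1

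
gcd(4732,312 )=52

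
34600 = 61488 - 26888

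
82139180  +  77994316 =160133496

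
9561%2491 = 2088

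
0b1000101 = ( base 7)126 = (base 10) 69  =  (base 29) 2b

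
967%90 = 67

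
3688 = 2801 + 887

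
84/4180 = 21/1045= 0.02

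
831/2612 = 831/2612= 0.32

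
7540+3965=11505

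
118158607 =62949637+55208970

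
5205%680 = 445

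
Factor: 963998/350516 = 2^( - 1 )*7^1*37^1 * 1861^1*87629^ (-1) = 481999/175258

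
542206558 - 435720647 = 106485911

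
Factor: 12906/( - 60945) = -18/85 = -2^1*3^2 * 5^(-1 )*17^(  -  1)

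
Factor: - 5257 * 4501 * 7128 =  - 168661003896 = - 2^3*3^4* 7^2 *11^1*643^1*751^1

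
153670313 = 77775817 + 75894496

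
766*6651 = 5094666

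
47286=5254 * 9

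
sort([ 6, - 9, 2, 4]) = [ - 9, 2,4, 6 ]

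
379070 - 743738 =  - 364668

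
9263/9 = 9263/9 = 1029.22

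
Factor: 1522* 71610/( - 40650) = -2^1 * 5^(-1) * 7^1 * 11^1*31^1*271^(-1)*761^1 = - 3633014/1355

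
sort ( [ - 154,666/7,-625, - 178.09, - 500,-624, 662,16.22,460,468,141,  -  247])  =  [-625, - 624, - 500,-247, - 178.09, - 154,  16.22,666/7,141,460,468,  662]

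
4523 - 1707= 2816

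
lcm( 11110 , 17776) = 88880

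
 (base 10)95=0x5F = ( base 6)235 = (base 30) 35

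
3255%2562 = 693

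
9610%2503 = 2101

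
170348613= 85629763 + 84718850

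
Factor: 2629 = 11^1*239^1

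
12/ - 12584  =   - 1 + 3143/3146 = - 0.00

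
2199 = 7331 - 5132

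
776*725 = 562600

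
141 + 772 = 913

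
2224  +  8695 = 10919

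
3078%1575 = 1503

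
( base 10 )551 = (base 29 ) J0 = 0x227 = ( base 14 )2b5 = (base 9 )672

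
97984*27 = 2645568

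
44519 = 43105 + 1414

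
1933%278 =265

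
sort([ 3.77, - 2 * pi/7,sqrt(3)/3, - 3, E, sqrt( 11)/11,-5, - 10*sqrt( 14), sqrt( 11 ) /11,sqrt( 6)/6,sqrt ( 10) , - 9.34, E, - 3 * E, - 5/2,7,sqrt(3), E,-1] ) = [ - 10*sqrt( 14) ,- 9.34, -3*E, -5 , - 3,- 5/2,  -  1 , - 2*pi/7,sqrt(11)/11,sqrt( 11 ) /11,sqrt (6 )/6, sqrt( 3)/3,sqrt(3) , E, E, E,  sqrt( 10),3.77,7]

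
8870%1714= 300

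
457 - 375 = 82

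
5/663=5/663 = 0.01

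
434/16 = 217/8 = 27.12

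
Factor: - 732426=  -  2^1 * 3^1*59^1*2069^1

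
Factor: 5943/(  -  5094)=-7/6 = -2^ ( - 1)*3^ ( - 1) * 7^1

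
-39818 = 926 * (  -  43) 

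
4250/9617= 4250/9617 = 0.44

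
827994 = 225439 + 602555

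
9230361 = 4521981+4708380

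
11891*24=285384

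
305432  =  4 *76358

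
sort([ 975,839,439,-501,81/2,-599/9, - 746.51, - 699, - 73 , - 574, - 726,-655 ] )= [-746.51, - 726, - 699,  -  655, - 574,- 501, -73,-599/9, 81/2,439,839,975]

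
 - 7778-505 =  - 8283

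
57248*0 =0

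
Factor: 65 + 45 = 2^1*5^1 *11^1 = 110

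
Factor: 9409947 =3^1 * 3136649^1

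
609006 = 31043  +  577963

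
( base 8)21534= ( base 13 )4174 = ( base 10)9052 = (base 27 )CB7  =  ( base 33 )8AA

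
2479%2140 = 339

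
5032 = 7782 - 2750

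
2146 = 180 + 1966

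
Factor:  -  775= - 5^2*31^1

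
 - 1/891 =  - 1 + 890/891 = -  0.00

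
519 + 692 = 1211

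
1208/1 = 1208 = 1208.00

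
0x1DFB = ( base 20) j3f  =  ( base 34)6LP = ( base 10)7675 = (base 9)11467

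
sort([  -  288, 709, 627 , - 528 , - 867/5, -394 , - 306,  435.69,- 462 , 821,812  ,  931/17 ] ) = [ - 528, - 462,  -  394, - 306, - 288 , - 867/5 , 931/17,435.69,627,709,812, 821 ] 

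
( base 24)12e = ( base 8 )1176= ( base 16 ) 27e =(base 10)638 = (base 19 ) 1EB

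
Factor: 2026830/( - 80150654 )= - 3^1*5^1*13^1*41^(-1)*5197^1 *977447^( - 1)=-1013415/40075327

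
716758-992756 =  - 275998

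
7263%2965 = 1333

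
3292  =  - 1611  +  4903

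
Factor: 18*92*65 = 2^3*3^2*5^1*13^1 * 23^1 = 107640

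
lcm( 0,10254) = 0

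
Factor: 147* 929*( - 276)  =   - 37691388 = - 2^2*3^2 *7^2*23^1*929^1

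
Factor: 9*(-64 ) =- 576= - 2^6 * 3^2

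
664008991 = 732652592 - 68643601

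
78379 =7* 11197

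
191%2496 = 191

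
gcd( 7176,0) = 7176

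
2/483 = 2/483 =0.00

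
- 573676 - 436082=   -  1009758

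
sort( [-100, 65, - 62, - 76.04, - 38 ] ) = [ - 100 , - 76.04, - 62,  -  38,65 ] 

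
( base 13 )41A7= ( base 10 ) 9094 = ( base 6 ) 110034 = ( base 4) 2032012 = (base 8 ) 21606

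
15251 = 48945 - 33694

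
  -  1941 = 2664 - 4605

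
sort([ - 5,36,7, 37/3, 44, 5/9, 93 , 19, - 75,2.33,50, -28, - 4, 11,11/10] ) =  [ - 75, - 28, - 5, - 4,5/9, 11/10 , 2.33,7,11, 37/3, 19, 36,44, 50,  93]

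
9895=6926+2969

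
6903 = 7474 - 571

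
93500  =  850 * 110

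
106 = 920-814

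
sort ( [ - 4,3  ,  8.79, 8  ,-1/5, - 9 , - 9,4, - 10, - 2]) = [ - 10, - 9, - 9, - 4 , - 2,-1/5,  3, 4,8,8.79 ]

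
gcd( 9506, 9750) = 2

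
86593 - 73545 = 13048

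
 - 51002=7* (-7286)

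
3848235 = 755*5097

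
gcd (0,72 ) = 72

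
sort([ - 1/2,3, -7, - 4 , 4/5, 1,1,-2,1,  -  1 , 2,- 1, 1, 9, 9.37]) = [- 7, - 4, - 2, - 1,-1,-1/2, 4/5, 1, 1, 1 , 1,2,  3, 9,9.37 ]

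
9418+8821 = 18239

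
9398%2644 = 1466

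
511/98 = 73/14 = 5.21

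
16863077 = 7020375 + 9842702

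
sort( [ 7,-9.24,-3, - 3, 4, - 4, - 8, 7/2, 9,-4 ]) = [ -9.24,-8, - 4,- 4,-3,-3, 7/2,4, 7,9]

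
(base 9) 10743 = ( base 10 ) 7167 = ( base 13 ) 3354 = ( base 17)17DA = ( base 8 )15777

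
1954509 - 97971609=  - 96017100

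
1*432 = 432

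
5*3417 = 17085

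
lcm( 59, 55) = 3245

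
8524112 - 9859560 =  - 1335448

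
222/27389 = 222/27389 = 0.01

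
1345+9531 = 10876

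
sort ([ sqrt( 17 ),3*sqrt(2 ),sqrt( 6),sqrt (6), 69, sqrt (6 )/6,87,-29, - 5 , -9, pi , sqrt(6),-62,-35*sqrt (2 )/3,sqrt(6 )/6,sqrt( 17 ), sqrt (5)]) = [ - 62, - 29, - 35 * sqrt( 2)/3,  -  9, - 5,sqrt( 6 )/6,sqrt (6)/6, sqrt ( 5 ),sqrt( 6 ),sqrt( 6 ), sqrt( 6),  pi , sqrt( 17 ),sqrt( 17 ),3 *sqrt( 2), 69,  87]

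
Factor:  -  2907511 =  - 29^1 * 107^1*937^1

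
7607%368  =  247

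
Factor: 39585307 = 661^1*59887^1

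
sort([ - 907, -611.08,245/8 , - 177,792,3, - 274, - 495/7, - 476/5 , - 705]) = [ - 907, - 705, - 611.08,-274,-177, - 476/5, - 495/7,3, 245/8 , 792]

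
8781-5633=3148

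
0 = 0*37968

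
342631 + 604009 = 946640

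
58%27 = 4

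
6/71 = 6/71 = 0.08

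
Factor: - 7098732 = - 2^2*3^3*65729^1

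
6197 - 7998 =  - 1801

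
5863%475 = 163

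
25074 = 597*42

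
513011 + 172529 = 685540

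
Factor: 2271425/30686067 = 3^(-3)*5^2 * 13^1*29^1 * 67^( - 1 )*241^1  *16963^ ( - 1 ) 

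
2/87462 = 1/43731= 0.00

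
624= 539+85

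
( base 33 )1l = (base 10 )54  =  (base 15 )39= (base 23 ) 28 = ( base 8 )66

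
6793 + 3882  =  10675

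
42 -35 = 7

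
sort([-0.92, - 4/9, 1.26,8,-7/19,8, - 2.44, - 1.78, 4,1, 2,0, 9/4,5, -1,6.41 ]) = [-2.44, - 1.78, - 1, - 0.92, - 4/9,-7/19 , 0, 1, 1.26,2, 9/4, 4,5,6.41, 8, 8 ] 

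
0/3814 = 0 = 0.00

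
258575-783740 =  - 525165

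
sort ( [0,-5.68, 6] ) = [ - 5.68, 0 , 6] 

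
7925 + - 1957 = 5968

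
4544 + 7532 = 12076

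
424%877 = 424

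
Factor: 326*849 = 2^1*3^1*163^1 * 283^1 =276774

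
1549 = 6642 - 5093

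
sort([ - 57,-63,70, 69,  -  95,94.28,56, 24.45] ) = [ - 95, - 63,  -  57,24.45, 56, 69,70 , 94.28 ] 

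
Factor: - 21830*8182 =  - 178613060 = - 2^2*5^1*37^1*59^1*4091^1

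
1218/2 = 609  =  609.00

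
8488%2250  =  1738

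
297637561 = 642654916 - 345017355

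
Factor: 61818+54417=3^4*5^1*7^1  *  41^1 = 116235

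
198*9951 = 1970298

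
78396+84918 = 163314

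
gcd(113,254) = 1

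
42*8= 336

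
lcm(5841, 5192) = 46728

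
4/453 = 4/453=0.01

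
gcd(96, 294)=6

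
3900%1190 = 330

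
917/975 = 917/975 = 0.94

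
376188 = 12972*29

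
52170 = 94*555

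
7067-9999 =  - 2932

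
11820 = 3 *3940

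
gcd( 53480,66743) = 1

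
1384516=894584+489932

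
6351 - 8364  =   - 2013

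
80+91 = 171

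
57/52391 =57/52391  =  0.00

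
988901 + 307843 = 1296744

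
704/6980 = 176/1745= 0.10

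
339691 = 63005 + 276686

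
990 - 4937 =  - 3947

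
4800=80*60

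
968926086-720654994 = 248271092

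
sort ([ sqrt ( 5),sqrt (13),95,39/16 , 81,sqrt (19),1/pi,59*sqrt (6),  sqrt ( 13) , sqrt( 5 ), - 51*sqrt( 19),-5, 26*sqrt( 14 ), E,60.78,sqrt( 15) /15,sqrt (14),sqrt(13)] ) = [-51*sqrt(19), - 5,sqrt( 15)/15, 1/pi,sqrt(5),sqrt( 5 ), 39/16,E,sqrt (13),sqrt(13),sqrt( 13), sqrt( 14), sqrt(19 ), 60.78,81 , 95,26 *sqrt( 14 ),59*sqrt(6 )]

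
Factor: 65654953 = 7^2*13^1*103069^1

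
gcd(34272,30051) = 63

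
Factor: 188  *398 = 2^3*47^1*199^1=   74824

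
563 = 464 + 99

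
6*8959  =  53754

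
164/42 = 3+19/21 = 3.90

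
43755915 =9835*4449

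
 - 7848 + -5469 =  - 13317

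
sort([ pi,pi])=[pi,pi ]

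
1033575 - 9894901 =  - 8861326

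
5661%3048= 2613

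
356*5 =1780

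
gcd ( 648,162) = 162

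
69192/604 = 114+84/151 = 114.56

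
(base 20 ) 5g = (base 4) 1310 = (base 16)74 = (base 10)116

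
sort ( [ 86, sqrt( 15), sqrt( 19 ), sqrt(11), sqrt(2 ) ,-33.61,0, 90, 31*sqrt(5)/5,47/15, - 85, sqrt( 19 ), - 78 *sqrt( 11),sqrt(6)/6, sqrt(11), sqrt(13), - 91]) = [ - 78*sqrt(11), - 91, - 85 ,-33.61, 0,sqrt(6) /6, sqrt( 2 ),47/15,sqrt( 11), sqrt ( 11),sqrt(13 ), sqrt (15 ), sqrt (19), sqrt ( 19),  31 * sqrt(5)/5,86 , 90]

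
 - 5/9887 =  - 1+9882/9887= - 0.00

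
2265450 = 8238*275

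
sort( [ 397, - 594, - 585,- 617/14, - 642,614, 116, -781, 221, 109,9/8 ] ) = [ - 781, - 642, - 594, - 585, - 617/14,9/8,109, 116,221, 397, 614] 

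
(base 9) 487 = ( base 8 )623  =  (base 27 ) EP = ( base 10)403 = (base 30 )dd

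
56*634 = 35504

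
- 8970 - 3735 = -12705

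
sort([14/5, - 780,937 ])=[ - 780,  14/5, 937] 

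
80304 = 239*336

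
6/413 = 6/413 = 0.01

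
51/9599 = 51/9599=0.01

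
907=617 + 290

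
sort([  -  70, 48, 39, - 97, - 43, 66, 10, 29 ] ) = [-97, - 70, - 43, 10,29, 39, 48, 66 ]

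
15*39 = 585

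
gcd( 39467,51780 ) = 1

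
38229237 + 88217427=126446664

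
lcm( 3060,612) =3060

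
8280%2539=663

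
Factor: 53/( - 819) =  - 3^(-2)*7^( - 1)*13^( - 1 ) * 53^1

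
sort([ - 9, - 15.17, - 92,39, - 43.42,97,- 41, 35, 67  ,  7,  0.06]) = [ - 92, - 43.42,- 41,- 15.17, - 9,0.06, 7 , 35, 39,67 , 97]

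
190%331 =190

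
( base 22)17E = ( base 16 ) 28c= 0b1010001100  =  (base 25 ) 112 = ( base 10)652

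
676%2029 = 676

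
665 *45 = 29925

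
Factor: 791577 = 3^2*281^1*313^1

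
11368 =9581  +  1787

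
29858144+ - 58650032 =-28791888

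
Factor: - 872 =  - 2^3*109^1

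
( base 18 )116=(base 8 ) 534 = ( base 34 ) a8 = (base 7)1005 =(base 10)348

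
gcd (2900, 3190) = 290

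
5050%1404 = 838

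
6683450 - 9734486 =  - 3051036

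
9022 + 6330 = 15352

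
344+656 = 1000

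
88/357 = 88/357 = 0.25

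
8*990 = 7920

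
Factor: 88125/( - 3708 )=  - 29375/1236  =  - 2^( - 2)*3^( - 1 ) * 5^4*47^1 * 103^( - 1)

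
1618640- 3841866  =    -  2223226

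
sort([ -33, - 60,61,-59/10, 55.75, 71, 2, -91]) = [ - 91,-60, - 33 , - 59/10,2,55.75,61,71]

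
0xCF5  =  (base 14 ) 12CD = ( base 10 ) 3317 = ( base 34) 2TJ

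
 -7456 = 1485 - 8941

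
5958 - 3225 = 2733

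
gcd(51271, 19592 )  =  79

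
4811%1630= 1551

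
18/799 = 18/799 = 0.02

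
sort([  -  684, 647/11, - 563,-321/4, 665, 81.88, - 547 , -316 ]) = [ - 684, - 563, - 547,-316, - 321/4, 647/11, 81.88, 665]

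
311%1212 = 311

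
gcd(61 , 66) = 1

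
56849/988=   57  +  41/76 = 57.54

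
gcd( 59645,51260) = 5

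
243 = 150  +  93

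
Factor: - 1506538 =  - 2^1*11^1 * 31^1*47^2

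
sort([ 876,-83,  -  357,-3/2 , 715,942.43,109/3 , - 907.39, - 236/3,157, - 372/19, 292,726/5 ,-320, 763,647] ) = [  -  907.39,  -  357, - 320 , - 83,-236/3,-372/19, - 3/2, 109/3, 726/5,157,292, 647, 715,763, 876,942.43]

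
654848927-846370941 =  - 191522014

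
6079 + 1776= 7855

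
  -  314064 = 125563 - 439627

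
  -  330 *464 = -153120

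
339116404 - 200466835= 138649569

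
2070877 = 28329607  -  26258730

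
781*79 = 61699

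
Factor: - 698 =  - 2^1*349^1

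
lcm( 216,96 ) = 864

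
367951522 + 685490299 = 1053441821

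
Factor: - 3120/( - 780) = 4 = 2^2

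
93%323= 93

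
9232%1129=200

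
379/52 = 379/52 = 7.29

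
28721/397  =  72 + 137/397=72.35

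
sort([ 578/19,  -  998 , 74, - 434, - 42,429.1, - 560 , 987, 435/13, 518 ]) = [ - 998, - 560, - 434,-42, 578/19,435/13, 74, 429.1, 518,987]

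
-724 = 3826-4550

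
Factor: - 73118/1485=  - 2^1*3^ (  -  3 )*5^ ( - 1 )*11^( - 1)*36559^1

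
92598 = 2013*46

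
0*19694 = 0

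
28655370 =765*37458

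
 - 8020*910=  - 7298200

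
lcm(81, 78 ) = 2106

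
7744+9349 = 17093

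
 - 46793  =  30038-76831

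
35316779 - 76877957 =-41561178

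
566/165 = 3 +71/165 = 3.43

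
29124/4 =7281 = 7281.00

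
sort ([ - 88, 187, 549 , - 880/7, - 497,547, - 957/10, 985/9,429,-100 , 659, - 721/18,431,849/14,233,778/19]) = [ - 497, - 880/7 , - 100 , - 957/10 , - 88, - 721/18, 778/19,849/14,985/9,187, 233,429,431, 547,549, 659]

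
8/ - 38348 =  - 2/9587 = -0.00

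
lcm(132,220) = 660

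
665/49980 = 19/1428 = 0.01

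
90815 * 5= 454075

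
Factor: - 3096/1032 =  - 3=- 3^1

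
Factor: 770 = 2^1*5^1*7^1*11^1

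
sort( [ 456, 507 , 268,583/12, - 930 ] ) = [  -  930, 583/12, 268 , 456,507 ] 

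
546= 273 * 2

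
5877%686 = 389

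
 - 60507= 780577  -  841084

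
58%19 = 1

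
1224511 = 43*28477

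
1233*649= 800217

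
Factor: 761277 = 3^1*11^1*17^1*23^1*59^1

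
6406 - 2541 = 3865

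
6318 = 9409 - 3091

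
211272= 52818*4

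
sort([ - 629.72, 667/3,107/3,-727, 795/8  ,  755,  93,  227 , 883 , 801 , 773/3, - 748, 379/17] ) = [- 748, - 727, - 629.72, 379/17,107/3,93,795/8,  667/3,227, 773/3, 755,801,  883 ] 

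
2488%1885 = 603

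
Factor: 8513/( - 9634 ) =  - 2^( - 1)*4817^( - 1 ) * 8513^1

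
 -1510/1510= - 1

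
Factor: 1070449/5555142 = 2^( - 1) *3^ ( - 4) * 53^( - 1)*113^1*647^ (  -  1 ) * 9473^1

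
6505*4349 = 28290245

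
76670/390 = 7667/39 = 196.59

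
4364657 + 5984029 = 10348686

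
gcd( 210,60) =30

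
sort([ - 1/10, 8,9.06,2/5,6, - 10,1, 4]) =[  -  10, - 1/10, 2/5, 1 , 4,6, 8, 9.06]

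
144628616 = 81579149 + 63049467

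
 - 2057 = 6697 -8754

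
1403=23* 61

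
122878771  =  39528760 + 83350011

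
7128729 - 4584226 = 2544503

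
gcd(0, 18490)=18490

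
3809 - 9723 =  -5914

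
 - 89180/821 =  - 89180/821 =- 108.62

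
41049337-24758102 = 16291235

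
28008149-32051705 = - 4043556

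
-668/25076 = - 1 + 6102/6269 = -0.03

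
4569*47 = 214743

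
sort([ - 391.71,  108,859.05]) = [-391.71,108,859.05 ]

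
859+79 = 938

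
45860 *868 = 39806480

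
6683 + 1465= 8148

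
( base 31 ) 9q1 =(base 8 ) 22360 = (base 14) 3636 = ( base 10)9456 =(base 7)36366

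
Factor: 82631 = 19^1*4349^1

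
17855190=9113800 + 8741390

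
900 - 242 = 658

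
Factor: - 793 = -13^1*61^1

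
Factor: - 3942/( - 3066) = 3^2*7^(-1) =9/7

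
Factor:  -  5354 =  - 2^1*2677^1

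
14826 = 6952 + 7874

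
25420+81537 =106957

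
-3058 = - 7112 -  - 4054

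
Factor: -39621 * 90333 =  - 3^3*47^1*281^1*10037^1 =- 3579083793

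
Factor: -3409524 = -2^2 * 3^2*94709^1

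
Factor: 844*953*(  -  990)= -2^3 * 3^2*5^1 * 11^1*211^1* 953^1=-796288680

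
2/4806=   1/2403 = 0.00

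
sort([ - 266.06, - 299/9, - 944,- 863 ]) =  [ - 944,- 863,-266.06,-299/9 ] 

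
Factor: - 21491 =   -  21491^1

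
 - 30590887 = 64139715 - 94730602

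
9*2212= 19908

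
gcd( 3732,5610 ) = 6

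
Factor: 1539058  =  2^1*41^1*137^2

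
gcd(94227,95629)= 1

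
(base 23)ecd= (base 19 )1260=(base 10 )7695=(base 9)11500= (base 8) 17017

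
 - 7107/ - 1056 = 6 + 257/352 = 6.73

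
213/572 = 213/572= 0.37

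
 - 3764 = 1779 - 5543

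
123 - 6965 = - 6842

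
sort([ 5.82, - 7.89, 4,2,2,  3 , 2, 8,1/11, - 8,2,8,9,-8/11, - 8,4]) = [ - 8, - 8, - 7.89, - 8/11,1/11, 2 , 2,2,2,3,4,  4,5.82, 8,8,9]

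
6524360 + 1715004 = 8239364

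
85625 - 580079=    - 494454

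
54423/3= 18141 = 18141.00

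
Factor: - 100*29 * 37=-2^2*5^2 * 29^1*37^1 =-107300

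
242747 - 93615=149132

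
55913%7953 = 242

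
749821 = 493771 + 256050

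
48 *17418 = 836064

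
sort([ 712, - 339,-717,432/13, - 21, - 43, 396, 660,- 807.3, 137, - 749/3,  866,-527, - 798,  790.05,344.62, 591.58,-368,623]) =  [  -  807.3, - 798,-717, - 527, - 368, -339,- 749/3, - 43,-21,  432/13, 137, 344.62,396,591.58, 623 , 660 , 712,  790.05,866]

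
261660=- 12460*( - 21) 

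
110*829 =91190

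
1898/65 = 29+1/5 = 29.20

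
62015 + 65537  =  127552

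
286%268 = 18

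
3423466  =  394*8689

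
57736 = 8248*7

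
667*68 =45356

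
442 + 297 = 739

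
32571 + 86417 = 118988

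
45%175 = 45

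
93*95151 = 8849043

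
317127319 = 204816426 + 112310893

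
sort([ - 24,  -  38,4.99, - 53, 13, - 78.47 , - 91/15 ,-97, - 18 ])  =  [ - 97, - 78.47, - 53, - 38, - 24, - 18, - 91/15,4.99, 13 ] 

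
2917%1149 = 619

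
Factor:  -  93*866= - 2^1 *3^1*31^1*433^1 = - 80538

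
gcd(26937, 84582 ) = 9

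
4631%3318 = 1313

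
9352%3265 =2822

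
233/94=2 + 45/94 =2.48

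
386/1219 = 386/1219 = 0.32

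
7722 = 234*33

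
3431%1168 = 1095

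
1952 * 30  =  58560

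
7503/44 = 170 + 23/44 = 170.52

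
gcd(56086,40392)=2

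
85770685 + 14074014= 99844699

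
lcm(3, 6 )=6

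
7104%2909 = 1286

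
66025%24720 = 16585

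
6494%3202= 90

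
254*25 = 6350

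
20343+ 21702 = 42045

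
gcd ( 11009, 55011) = 1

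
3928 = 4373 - 445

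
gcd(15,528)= 3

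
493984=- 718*( - 688) 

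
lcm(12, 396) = 396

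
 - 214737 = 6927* ( - 31 )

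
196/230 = 98/115 = 0.85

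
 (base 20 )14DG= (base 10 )9876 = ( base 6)113420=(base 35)826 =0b10011010010100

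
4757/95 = 4757/95= 50.07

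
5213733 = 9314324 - 4100591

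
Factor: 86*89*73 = 2^1*43^1*73^1*89^1 = 558742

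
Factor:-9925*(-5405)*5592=2^3*3^1*5^3*23^1*47^1*233^1*397^1 = 299980743000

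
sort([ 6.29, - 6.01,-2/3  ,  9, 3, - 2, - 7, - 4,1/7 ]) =[ - 7,-6.01, - 4, - 2, - 2/3, 1/7, 3, 6.29,9]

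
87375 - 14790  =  72585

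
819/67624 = 819/67624 = 0.01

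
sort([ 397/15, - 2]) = [ - 2, 397/15 ] 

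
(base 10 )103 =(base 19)58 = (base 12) 87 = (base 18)5d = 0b1100111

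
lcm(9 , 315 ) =315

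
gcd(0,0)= 0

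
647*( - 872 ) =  - 564184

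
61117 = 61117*1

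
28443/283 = 100+ 143/283 = 100.51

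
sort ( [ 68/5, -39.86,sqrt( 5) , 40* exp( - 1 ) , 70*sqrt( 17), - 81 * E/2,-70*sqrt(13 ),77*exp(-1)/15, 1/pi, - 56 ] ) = [-70*sqrt( 13 ),- 81* E/2,-56,- 39.86,1/pi,77*exp (-1 ) /15,sqrt(5 ) , 68/5, 40*exp( - 1), 70 * sqrt(17 )]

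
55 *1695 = 93225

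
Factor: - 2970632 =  - 2^3  *7^1 * 53047^1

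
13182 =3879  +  9303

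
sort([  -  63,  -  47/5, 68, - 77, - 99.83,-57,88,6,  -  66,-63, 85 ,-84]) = [ - 99.83,  -  84, - 77 ,-66,- 63,-63, - 57,-47/5, 6,68,85,88]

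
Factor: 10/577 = 2^1 * 5^1*577^( - 1) 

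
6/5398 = 3/2699 = 0.00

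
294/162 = 49/27 = 1.81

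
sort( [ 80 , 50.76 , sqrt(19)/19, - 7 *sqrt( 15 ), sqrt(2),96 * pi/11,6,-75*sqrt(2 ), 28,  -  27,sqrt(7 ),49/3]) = [ - 75*sqrt(2), - 7*sqrt( 15 ), - 27,sqrt(19)/19, sqrt(2),sqrt( 7 ),6,49/3, 96*  pi/11, 28, 50.76,80 ] 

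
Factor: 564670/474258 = 282335/237129  =  3^( - 1)*5^1*56467^1*79043^ ( - 1)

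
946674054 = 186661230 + 760012824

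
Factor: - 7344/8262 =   -  8/9 = - 2^3*3^(-2 )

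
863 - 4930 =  - 4067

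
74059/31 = 2389 = 2389.00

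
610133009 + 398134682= 1008267691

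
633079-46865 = 586214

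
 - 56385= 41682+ - 98067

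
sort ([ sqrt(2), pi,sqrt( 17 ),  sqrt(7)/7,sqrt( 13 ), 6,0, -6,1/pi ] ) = [- 6, 0,1/pi,sqrt( 7)/7,sqrt( 2 ),pi,sqrt (13 ), sqrt( 17 ),6 ] 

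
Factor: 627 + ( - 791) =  - 2^2*41^1 = -164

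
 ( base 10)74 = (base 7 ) 134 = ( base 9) 82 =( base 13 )59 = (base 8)112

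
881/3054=881/3054 = 0.29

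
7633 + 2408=10041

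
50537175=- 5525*( - 9147)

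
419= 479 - 60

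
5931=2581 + 3350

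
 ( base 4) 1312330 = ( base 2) 1110110111100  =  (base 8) 16674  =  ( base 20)j0c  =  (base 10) 7612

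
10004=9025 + 979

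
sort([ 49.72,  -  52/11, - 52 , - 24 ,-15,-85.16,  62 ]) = [ - 85.16,- 52, - 24, - 15, - 52/11, 49.72, 62 ]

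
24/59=24/59 = 0.41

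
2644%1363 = 1281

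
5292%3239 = 2053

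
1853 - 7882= - 6029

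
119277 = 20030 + 99247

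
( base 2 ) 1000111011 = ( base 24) NJ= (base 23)11J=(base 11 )47a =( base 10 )571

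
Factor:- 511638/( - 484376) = 807/764 = 2^(  -  2)*3^1*191^(- 1 )*269^1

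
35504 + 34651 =70155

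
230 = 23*10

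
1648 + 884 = 2532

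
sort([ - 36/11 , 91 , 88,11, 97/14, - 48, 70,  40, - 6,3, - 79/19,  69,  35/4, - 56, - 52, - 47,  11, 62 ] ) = [ - 56, - 52, - 48,-47, - 6, - 79/19, - 36/11,3,97/14, 35/4,  11,11,40,  62 , 69, 70 , 88,91]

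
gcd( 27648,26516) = 4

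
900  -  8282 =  - 7382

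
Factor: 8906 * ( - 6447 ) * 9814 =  - 563490261348 = - 2^2*3^1*7^2*61^1 * 73^1 *307^1*701^1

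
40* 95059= 3802360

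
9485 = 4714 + 4771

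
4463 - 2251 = 2212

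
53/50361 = 53/50361 = 0.00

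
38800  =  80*485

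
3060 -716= 2344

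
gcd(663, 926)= 1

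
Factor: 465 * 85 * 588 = 23240700 = 2^2 * 3^2*  5^2*7^2*17^1 * 31^1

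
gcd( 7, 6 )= 1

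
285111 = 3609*79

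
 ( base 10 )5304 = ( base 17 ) 1160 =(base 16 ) 14B8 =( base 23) a0e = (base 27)77C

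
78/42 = 13/7 = 1.86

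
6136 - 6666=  - 530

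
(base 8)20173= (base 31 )8k7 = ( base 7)33146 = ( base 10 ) 8315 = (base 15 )26e5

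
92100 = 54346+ 37754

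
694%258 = 178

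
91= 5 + 86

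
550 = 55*10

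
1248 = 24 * 52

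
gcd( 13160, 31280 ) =40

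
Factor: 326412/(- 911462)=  -163206/455731=-2^1*3^2*31^( - 1 )  *61^( - 1 )*241^( - 1 )* 9067^1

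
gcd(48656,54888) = 8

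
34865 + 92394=127259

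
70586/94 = 750 + 43/47=750.91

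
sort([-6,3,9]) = [-6,  3, 9]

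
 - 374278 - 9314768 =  - 9689046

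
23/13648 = 23/13648  =  0.00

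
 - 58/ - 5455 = 58/5455 =0.01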